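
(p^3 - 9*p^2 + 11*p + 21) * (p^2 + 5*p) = p^5 - 4*p^4 - 34*p^3 + 76*p^2 + 105*p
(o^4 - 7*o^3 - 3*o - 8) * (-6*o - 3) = -6*o^5 + 39*o^4 + 21*o^3 + 18*o^2 + 57*o + 24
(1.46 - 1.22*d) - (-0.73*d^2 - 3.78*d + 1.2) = 0.73*d^2 + 2.56*d + 0.26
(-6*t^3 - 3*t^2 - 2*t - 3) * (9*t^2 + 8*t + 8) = -54*t^5 - 75*t^4 - 90*t^3 - 67*t^2 - 40*t - 24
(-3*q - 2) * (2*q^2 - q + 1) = -6*q^3 - q^2 - q - 2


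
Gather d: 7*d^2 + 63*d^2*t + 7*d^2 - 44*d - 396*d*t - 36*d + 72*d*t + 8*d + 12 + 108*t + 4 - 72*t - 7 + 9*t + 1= d^2*(63*t + 14) + d*(-324*t - 72) + 45*t + 10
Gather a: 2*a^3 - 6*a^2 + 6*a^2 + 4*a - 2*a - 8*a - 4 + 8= 2*a^3 - 6*a + 4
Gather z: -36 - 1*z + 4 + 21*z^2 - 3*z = 21*z^2 - 4*z - 32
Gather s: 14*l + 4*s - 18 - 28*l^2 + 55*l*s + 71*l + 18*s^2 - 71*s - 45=-28*l^2 + 85*l + 18*s^2 + s*(55*l - 67) - 63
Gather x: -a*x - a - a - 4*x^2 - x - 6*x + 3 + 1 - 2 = -2*a - 4*x^2 + x*(-a - 7) + 2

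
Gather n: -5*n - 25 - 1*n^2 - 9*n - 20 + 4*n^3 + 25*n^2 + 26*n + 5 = 4*n^3 + 24*n^2 + 12*n - 40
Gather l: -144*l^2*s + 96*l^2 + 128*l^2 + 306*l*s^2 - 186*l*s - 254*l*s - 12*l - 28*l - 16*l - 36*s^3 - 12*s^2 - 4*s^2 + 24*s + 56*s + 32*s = l^2*(224 - 144*s) + l*(306*s^2 - 440*s - 56) - 36*s^3 - 16*s^2 + 112*s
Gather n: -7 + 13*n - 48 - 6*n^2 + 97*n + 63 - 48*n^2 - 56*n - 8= -54*n^2 + 54*n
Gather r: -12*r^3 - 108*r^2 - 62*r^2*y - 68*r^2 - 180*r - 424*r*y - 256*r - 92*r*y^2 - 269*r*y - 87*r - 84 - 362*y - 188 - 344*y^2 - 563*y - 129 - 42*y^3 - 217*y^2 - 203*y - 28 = -12*r^3 + r^2*(-62*y - 176) + r*(-92*y^2 - 693*y - 523) - 42*y^3 - 561*y^2 - 1128*y - 429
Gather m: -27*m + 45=45 - 27*m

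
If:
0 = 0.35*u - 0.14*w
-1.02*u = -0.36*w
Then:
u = 0.00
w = 0.00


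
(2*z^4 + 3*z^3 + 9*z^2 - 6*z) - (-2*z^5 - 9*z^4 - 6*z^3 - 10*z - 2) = 2*z^5 + 11*z^4 + 9*z^3 + 9*z^2 + 4*z + 2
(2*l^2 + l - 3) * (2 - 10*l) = -20*l^3 - 6*l^2 + 32*l - 6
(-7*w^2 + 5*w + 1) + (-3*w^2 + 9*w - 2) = -10*w^2 + 14*w - 1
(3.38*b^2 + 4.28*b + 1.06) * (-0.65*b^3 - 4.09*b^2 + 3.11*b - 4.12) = -2.197*b^5 - 16.6062*b^4 - 7.6824*b^3 - 4.9502*b^2 - 14.337*b - 4.3672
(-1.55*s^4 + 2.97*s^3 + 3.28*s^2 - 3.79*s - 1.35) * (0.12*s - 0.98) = -0.186*s^5 + 1.8754*s^4 - 2.517*s^3 - 3.6692*s^2 + 3.5522*s + 1.323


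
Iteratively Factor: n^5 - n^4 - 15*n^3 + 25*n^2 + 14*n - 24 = (n - 1)*(n^4 - 15*n^2 + 10*n + 24) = (n - 1)*(n + 1)*(n^3 - n^2 - 14*n + 24) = (n - 1)*(n + 1)*(n + 4)*(n^2 - 5*n + 6) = (n - 2)*(n - 1)*(n + 1)*(n + 4)*(n - 3)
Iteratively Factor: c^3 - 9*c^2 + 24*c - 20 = (c - 2)*(c^2 - 7*c + 10) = (c - 2)^2*(c - 5)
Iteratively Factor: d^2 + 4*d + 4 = (d + 2)*(d + 2)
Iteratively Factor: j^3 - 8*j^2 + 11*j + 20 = (j - 4)*(j^2 - 4*j - 5) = (j - 5)*(j - 4)*(j + 1)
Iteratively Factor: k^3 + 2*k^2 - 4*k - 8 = (k + 2)*(k^2 - 4) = (k - 2)*(k + 2)*(k + 2)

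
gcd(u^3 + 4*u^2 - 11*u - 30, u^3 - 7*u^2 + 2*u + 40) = u + 2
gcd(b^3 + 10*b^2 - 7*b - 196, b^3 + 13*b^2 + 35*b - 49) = b^2 + 14*b + 49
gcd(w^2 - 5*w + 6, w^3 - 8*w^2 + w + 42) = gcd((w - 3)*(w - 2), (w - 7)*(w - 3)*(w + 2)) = w - 3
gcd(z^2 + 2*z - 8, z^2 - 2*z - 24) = z + 4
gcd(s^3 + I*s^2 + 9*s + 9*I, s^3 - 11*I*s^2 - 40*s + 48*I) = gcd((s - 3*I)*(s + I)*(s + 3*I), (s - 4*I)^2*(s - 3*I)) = s - 3*I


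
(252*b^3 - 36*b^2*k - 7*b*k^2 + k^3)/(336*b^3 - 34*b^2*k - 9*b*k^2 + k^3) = (6*b - k)/(8*b - k)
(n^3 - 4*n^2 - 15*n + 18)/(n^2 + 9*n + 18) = (n^2 - 7*n + 6)/(n + 6)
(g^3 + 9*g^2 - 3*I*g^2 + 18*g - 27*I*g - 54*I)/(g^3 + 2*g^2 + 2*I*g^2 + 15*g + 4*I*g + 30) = (g^2 + 9*g + 18)/(g^2 + g*(2 + 5*I) + 10*I)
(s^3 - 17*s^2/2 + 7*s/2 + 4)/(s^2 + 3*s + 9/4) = 2*(2*s^3 - 17*s^2 + 7*s + 8)/(4*s^2 + 12*s + 9)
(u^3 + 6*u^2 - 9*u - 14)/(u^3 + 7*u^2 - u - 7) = (u - 2)/(u - 1)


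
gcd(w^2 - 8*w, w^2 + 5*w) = w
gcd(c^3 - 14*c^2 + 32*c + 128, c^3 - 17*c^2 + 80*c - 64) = c^2 - 16*c + 64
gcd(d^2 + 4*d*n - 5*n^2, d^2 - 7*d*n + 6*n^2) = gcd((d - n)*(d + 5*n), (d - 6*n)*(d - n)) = d - n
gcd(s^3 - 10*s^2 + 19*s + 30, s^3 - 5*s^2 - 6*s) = s^2 - 5*s - 6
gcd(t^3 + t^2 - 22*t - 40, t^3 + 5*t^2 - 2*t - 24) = t + 4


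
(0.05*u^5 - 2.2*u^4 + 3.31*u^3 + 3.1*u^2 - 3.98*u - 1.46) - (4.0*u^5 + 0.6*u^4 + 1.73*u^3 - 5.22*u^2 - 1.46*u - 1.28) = -3.95*u^5 - 2.8*u^4 + 1.58*u^3 + 8.32*u^2 - 2.52*u - 0.18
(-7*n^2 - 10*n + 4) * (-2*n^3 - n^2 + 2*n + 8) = 14*n^5 + 27*n^4 - 12*n^3 - 80*n^2 - 72*n + 32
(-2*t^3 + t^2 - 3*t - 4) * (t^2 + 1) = -2*t^5 + t^4 - 5*t^3 - 3*t^2 - 3*t - 4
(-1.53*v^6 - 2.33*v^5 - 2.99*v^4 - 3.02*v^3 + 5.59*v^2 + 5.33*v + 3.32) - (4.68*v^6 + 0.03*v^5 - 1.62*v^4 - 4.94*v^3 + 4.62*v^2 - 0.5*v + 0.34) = -6.21*v^6 - 2.36*v^5 - 1.37*v^4 + 1.92*v^3 + 0.97*v^2 + 5.83*v + 2.98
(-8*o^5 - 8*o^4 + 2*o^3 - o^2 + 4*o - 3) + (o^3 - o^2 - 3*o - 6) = -8*o^5 - 8*o^4 + 3*o^3 - 2*o^2 + o - 9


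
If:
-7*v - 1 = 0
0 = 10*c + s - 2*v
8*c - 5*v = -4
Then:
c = -33/56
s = 157/28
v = -1/7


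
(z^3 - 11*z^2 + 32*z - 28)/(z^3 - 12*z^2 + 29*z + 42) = (z^2 - 4*z + 4)/(z^2 - 5*z - 6)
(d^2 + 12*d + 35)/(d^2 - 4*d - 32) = (d^2 + 12*d + 35)/(d^2 - 4*d - 32)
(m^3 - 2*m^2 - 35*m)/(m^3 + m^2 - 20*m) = (m - 7)/(m - 4)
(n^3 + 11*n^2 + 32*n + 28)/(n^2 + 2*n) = n + 9 + 14/n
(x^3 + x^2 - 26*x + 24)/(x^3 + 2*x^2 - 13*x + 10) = (x^2 + 2*x - 24)/(x^2 + 3*x - 10)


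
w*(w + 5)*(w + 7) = w^3 + 12*w^2 + 35*w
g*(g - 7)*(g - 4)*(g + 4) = g^4 - 7*g^3 - 16*g^2 + 112*g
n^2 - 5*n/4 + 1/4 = (n - 1)*(n - 1/4)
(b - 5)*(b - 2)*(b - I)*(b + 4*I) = b^4 - 7*b^3 + 3*I*b^3 + 14*b^2 - 21*I*b^2 - 28*b + 30*I*b + 40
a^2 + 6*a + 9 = (a + 3)^2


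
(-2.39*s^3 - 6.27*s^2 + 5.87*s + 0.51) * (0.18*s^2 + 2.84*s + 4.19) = -0.4302*s^5 - 7.9162*s^4 - 26.7643*s^3 - 9.5087*s^2 + 26.0437*s + 2.1369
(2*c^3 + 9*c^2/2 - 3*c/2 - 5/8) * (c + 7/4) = 2*c^4 + 8*c^3 + 51*c^2/8 - 13*c/4 - 35/32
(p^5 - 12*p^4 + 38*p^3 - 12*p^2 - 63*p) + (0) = p^5 - 12*p^4 + 38*p^3 - 12*p^2 - 63*p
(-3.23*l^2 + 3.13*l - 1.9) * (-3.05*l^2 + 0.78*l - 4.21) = 9.8515*l^4 - 12.0659*l^3 + 21.8347*l^2 - 14.6593*l + 7.999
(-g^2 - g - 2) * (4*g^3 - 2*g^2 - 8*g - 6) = -4*g^5 - 2*g^4 + 2*g^3 + 18*g^2 + 22*g + 12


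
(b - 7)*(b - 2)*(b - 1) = b^3 - 10*b^2 + 23*b - 14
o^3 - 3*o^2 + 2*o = o*(o - 2)*(o - 1)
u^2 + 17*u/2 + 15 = (u + 5/2)*(u + 6)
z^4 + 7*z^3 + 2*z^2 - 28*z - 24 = (z - 2)*(z + 1)*(z + 2)*(z + 6)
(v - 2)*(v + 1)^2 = v^3 - 3*v - 2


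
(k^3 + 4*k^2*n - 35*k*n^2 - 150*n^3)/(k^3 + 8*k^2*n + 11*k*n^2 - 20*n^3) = (k^2 - k*n - 30*n^2)/(k^2 + 3*k*n - 4*n^2)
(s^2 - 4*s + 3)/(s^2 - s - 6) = (s - 1)/(s + 2)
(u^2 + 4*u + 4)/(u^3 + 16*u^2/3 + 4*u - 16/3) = 3*(u + 2)/(3*u^2 + 10*u - 8)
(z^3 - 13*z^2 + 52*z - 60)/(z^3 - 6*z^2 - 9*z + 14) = (z^3 - 13*z^2 + 52*z - 60)/(z^3 - 6*z^2 - 9*z + 14)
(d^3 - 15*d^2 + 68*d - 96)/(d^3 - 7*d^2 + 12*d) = (d - 8)/d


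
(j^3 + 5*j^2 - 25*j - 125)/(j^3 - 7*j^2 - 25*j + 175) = (j + 5)/(j - 7)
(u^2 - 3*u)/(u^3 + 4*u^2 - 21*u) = 1/(u + 7)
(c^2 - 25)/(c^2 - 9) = (c^2 - 25)/(c^2 - 9)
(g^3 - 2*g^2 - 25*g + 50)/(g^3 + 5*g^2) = 1 - 7/g + 10/g^2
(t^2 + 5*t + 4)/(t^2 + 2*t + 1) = (t + 4)/(t + 1)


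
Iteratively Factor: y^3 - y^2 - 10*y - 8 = (y - 4)*(y^2 + 3*y + 2) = (y - 4)*(y + 1)*(y + 2)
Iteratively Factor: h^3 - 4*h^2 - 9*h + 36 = (h - 4)*(h^2 - 9) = (h - 4)*(h - 3)*(h + 3)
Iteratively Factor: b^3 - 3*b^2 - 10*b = (b - 5)*(b^2 + 2*b) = (b - 5)*(b + 2)*(b)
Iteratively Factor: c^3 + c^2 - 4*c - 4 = (c - 2)*(c^2 + 3*c + 2) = (c - 2)*(c + 2)*(c + 1)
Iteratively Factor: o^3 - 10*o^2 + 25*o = (o - 5)*(o^2 - 5*o) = o*(o - 5)*(o - 5)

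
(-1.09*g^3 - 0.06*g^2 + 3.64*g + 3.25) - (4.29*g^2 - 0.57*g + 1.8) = -1.09*g^3 - 4.35*g^2 + 4.21*g + 1.45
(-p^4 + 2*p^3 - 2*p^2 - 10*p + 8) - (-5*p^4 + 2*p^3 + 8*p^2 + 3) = 4*p^4 - 10*p^2 - 10*p + 5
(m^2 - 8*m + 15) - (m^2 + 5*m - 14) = 29 - 13*m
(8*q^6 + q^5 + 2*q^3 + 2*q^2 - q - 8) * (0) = 0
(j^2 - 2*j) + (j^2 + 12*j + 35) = 2*j^2 + 10*j + 35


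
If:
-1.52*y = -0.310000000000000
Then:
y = 0.20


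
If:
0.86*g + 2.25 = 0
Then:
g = -2.62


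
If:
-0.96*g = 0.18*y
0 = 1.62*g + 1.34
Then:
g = -0.83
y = 4.41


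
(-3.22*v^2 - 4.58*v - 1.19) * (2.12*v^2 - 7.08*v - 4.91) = -6.8264*v^4 + 13.088*v^3 + 45.7138*v^2 + 30.913*v + 5.8429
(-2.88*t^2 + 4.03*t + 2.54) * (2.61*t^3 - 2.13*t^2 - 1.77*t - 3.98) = -7.5168*t^5 + 16.6527*t^4 + 3.1431*t^3 - 1.0809*t^2 - 20.5352*t - 10.1092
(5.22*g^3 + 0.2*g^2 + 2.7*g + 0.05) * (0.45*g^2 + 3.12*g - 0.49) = 2.349*g^5 + 16.3764*g^4 - 0.7188*g^3 + 8.3485*g^2 - 1.167*g - 0.0245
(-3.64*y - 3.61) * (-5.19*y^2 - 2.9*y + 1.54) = 18.8916*y^3 + 29.2919*y^2 + 4.8634*y - 5.5594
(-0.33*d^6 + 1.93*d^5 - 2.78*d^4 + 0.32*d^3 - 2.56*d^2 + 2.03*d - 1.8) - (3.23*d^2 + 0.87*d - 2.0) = -0.33*d^6 + 1.93*d^5 - 2.78*d^4 + 0.32*d^3 - 5.79*d^2 + 1.16*d + 0.2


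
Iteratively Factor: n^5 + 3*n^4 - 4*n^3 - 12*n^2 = (n)*(n^4 + 3*n^3 - 4*n^2 - 12*n) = n*(n - 2)*(n^3 + 5*n^2 + 6*n) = n*(n - 2)*(n + 2)*(n^2 + 3*n) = n^2*(n - 2)*(n + 2)*(n + 3)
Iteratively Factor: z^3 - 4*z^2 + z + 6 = (z + 1)*(z^2 - 5*z + 6) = (z - 3)*(z + 1)*(z - 2)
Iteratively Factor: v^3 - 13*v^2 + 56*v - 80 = (v - 4)*(v^2 - 9*v + 20) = (v - 5)*(v - 4)*(v - 4)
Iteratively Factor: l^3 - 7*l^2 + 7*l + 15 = (l - 5)*(l^2 - 2*l - 3) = (l - 5)*(l - 3)*(l + 1)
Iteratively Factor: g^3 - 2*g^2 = (g)*(g^2 - 2*g) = g*(g - 2)*(g)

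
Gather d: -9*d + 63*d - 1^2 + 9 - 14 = 54*d - 6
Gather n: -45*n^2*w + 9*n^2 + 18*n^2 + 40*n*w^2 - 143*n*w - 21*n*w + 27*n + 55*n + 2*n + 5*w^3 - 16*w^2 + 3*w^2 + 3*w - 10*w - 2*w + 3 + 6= n^2*(27 - 45*w) + n*(40*w^2 - 164*w + 84) + 5*w^3 - 13*w^2 - 9*w + 9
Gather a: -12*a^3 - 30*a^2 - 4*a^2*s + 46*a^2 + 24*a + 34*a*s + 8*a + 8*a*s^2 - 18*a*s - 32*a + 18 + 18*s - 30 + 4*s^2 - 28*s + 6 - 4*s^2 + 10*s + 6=-12*a^3 + a^2*(16 - 4*s) + a*(8*s^2 + 16*s)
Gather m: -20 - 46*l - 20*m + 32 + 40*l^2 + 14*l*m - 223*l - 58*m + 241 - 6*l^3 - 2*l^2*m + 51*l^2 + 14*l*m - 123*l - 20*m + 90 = -6*l^3 + 91*l^2 - 392*l + m*(-2*l^2 + 28*l - 98) + 343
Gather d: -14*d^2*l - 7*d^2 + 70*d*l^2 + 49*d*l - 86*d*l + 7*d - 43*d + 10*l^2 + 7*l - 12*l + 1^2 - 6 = d^2*(-14*l - 7) + d*(70*l^2 - 37*l - 36) + 10*l^2 - 5*l - 5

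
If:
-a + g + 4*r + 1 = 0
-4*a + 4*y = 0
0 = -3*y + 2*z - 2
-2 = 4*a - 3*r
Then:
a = 2*z/3 - 2/3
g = -26*z/9 - 7/9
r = 8*z/9 - 2/9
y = 2*z/3 - 2/3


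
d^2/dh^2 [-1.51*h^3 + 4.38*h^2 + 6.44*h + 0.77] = 8.76 - 9.06*h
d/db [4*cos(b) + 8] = -4*sin(b)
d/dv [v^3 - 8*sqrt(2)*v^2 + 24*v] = 3*v^2 - 16*sqrt(2)*v + 24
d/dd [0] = 0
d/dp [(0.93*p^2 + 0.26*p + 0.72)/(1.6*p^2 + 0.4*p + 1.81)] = (-0.044*p^2 + 1.0626*p + 0.1826)/(2.56*p^4 + 1.28*p^3 + 5.952*p^2 + 1.448*p + 3.2761)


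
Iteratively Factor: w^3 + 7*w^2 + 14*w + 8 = (w + 2)*(w^2 + 5*w + 4) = (w + 2)*(w + 4)*(w + 1)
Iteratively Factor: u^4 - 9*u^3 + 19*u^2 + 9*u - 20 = (u - 5)*(u^3 - 4*u^2 - u + 4) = (u - 5)*(u - 4)*(u^2 - 1) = (u - 5)*(u - 4)*(u + 1)*(u - 1)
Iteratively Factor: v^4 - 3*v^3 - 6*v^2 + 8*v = (v - 4)*(v^3 + v^2 - 2*v) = v*(v - 4)*(v^2 + v - 2) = v*(v - 4)*(v + 2)*(v - 1)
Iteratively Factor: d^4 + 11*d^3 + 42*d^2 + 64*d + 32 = (d + 1)*(d^3 + 10*d^2 + 32*d + 32) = (d + 1)*(d + 4)*(d^2 + 6*d + 8) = (d + 1)*(d + 2)*(d + 4)*(d + 4)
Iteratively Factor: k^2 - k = (k - 1)*(k)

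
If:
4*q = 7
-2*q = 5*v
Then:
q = 7/4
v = -7/10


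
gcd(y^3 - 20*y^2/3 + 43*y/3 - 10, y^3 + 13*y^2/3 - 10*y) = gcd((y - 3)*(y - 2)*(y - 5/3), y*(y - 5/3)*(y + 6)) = y - 5/3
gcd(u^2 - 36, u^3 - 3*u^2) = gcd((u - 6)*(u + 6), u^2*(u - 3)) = 1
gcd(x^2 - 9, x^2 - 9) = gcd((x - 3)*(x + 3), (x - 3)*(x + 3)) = x^2 - 9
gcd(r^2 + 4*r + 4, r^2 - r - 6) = r + 2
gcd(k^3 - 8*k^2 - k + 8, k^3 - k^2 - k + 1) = k^2 - 1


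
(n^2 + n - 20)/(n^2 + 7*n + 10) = (n - 4)/(n + 2)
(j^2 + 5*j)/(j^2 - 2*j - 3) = j*(j + 5)/(j^2 - 2*j - 3)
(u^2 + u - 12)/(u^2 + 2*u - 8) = (u - 3)/(u - 2)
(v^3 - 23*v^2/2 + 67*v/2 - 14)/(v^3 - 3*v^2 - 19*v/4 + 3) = 2*(v - 7)/(2*v + 3)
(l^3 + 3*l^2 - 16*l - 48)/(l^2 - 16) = l + 3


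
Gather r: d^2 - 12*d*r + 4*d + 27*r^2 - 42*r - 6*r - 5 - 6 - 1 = d^2 + 4*d + 27*r^2 + r*(-12*d - 48) - 12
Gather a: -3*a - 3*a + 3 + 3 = 6 - 6*a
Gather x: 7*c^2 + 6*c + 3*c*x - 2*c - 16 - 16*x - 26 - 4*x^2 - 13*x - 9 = 7*c^2 + 4*c - 4*x^2 + x*(3*c - 29) - 51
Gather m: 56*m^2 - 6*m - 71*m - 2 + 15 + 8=56*m^2 - 77*m + 21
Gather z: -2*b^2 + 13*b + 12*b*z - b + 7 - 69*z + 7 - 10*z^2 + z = -2*b^2 + 12*b - 10*z^2 + z*(12*b - 68) + 14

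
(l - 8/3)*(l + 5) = l^2 + 7*l/3 - 40/3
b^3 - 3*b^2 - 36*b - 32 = (b - 8)*(b + 1)*(b + 4)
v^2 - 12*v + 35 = (v - 7)*(v - 5)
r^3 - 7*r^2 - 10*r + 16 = (r - 8)*(r - 1)*(r + 2)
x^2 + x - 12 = (x - 3)*(x + 4)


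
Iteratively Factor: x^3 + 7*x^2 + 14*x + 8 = (x + 2)*(x^2 + 5*x + 4) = (x + 1)*(x + 2)*(x + 4)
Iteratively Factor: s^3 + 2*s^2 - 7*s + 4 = (s - 1)*(s^2 + 3*s - 4) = (s - 1)^2*(s + 4)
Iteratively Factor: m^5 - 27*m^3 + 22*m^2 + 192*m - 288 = (m - 2)*(m^4 + 2*m^3 - 23*m^2 - 24*m + 144) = (m - 3)*(m - 2)*(m^3 + 5*m^2 - 8*m - 48) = (m - 3)*(m - 2)*(m + 4)*(m^2 + m - 12) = (m - 3)^2*(m - 2)*(m + 4)*(m + 4)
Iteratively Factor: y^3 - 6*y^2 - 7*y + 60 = (y - 5)*(y^2 - y - 12) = (y - 5)*(y + 3)*(y - 4)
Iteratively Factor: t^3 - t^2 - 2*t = (t)*(t^2 - t - 2) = t*(t - 2)*(t + 1)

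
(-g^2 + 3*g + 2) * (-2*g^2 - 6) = 2*g^4 - 6*g^3 + 2*g^2 - 18*g - 12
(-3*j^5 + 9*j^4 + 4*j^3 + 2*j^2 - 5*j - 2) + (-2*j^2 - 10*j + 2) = -3*j^5 + 9*j^4 + 4*j^3 - 15*j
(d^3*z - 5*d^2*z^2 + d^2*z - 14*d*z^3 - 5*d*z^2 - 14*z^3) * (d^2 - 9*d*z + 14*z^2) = d^5*z - 14*d^4*z^2 + d^4*z + 45*d^3*z^3 - 14*d^3*z^2 + 56*d^2*z^4 + 45*d^2*z^3 - 196*d*z^5 + 56*d*z^4 - 196*z^5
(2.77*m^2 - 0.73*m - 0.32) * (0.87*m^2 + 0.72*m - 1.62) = 2.4099*m^4 + 1.3593*m^3 - 5.2914*m^2 + 0.9522*m + 0.5184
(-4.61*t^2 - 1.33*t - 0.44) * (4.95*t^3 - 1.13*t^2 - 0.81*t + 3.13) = -22.8195*t^5 - 1.3742*t^4 + 3.059*t^3 - 12.8548*t^2 - 3.8065*t - 1.3772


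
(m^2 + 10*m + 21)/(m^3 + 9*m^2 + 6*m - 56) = (m + 3)/(m^2 + 2*m - 8)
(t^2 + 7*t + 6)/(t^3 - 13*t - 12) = (t + 6)/(t^2 - t - 12)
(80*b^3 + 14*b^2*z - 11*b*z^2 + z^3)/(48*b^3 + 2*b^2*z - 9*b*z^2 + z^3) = (-5*b + z)/(-3*b + z)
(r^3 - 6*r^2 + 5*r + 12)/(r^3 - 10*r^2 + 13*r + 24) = (r - 4)/(r - 8)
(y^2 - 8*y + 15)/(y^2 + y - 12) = (y - 5)/(y + 4)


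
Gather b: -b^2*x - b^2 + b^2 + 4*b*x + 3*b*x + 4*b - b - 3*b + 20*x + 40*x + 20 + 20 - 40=-b^2*x + 7*b*x + 60*x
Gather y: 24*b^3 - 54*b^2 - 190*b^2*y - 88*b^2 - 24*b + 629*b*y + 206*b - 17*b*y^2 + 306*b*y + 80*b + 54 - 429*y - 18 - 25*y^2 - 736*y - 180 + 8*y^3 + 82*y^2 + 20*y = 24*b^3 - 142*b^2 + 262*b + 8*y^3 + y^2*(57 - 17*b) + y*(-190*b^2 + 935*b - 1145) - 144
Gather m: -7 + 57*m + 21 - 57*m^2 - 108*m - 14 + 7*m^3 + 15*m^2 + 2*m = 7*m^3 - 42*m^2 - 49*m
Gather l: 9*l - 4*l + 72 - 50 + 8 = 5*l + 30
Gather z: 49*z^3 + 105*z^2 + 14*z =49*z^3 + 105*z^2 + 14*z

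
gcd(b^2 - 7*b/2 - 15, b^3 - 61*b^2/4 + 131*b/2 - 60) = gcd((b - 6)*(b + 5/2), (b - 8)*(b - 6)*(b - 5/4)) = b - 6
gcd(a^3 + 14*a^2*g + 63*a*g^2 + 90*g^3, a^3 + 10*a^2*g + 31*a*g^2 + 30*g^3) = a^2 + 8*a*g + 15*g^2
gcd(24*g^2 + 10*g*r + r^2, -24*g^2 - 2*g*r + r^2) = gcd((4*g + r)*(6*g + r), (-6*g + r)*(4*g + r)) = 4*g + r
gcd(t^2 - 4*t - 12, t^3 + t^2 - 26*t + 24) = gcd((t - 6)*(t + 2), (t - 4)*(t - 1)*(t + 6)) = 1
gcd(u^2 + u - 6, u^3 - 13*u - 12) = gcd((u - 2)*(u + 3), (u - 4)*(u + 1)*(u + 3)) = u + 3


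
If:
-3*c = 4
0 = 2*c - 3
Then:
No Solution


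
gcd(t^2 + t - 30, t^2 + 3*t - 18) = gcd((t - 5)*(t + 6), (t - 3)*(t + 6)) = t + 6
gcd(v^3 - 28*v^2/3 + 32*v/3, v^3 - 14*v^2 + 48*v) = v^2 - 8*v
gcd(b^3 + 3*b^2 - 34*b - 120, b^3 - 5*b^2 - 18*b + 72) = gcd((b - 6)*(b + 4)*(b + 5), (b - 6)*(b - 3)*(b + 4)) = b^2 - 2*b - 24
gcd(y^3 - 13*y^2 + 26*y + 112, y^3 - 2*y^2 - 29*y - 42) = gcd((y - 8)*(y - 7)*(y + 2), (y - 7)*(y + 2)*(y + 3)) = y^2 - 5*y - 14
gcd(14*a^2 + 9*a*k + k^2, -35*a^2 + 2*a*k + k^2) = 7*a + k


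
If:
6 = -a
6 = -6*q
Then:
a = -6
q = -1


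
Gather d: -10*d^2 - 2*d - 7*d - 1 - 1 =-10*d^2 - 9*d - 2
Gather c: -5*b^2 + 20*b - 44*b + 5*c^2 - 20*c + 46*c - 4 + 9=-5*b^2 - 24*b + 5*c^2 + 26*c + 5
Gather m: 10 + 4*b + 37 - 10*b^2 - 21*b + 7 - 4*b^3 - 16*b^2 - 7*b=-4*b^3 - 26*b^2 - 24*b + 54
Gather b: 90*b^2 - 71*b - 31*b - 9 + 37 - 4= 90*b^2 - 102*b + 24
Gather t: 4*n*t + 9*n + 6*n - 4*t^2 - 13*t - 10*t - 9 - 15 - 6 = 15*n - 4*t^2 + t*(4*n - 23) - 30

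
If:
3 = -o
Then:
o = -3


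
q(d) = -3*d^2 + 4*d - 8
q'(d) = 4 - 6*d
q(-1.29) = -18.15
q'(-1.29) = 11.74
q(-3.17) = -50.83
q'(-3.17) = 23.02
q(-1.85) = -25.67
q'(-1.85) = 15.10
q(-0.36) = -9.83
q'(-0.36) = 6.16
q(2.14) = -13.18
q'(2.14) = -8.84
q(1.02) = -7.04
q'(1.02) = -2.12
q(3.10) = -24.43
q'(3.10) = -14.60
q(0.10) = -7.63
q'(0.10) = 3.40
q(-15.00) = -743.00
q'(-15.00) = 94.00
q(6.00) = -92.00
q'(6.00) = -32.00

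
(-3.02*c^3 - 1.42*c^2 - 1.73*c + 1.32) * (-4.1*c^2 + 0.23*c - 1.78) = 12.382*c^5 + 5.1274*c^4 + 12.142*c^3 - 3.2823*c^2 + 3.383*c - 2.3496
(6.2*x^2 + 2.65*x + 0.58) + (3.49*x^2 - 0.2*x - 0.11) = 9.69*x^2 + 2.45*x + 0.47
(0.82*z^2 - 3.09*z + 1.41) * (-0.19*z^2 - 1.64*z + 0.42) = -0.1558*z^4 - 0.7577*z^3 + 5.1441*z^2 - 3.6102*z + 0.5922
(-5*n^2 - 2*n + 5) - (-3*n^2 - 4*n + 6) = -2*n^2 + 2*n - 1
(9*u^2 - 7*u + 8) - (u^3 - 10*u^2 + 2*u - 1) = -u^3 + 19*u^2 - 9*u + 9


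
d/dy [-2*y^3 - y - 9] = -6*y^2 - 1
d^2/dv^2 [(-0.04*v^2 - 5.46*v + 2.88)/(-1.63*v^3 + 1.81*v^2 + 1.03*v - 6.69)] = (0.212552*v^6 + 87.040044*v^5 - 188.071356*v^4 + 183.802648*v^3 - 739.169424*v^2 + 552.905676*v + 2.96888400000001)/(4.330747*v^9 - 14.426967*v^8 + 7.810308*v^7 + 65.627096*v^6 - 123.36039*v^5 - 7.40040599999999*v^4 + 292.597604*v^3 - 221.73336*v^2 - 138.296349*v + 299.418309)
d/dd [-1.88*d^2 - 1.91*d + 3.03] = -3.76*d - 1.91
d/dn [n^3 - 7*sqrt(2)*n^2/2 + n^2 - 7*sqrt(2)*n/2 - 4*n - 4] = 3*n^2 - 7*sqrt(2)*n + 2*n - 7*sqrt(2)/2 - 4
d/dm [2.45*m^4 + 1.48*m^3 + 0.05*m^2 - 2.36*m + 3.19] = 9.8*m^3 + 4.44*m^2 + 0.1*m - 2.36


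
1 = 1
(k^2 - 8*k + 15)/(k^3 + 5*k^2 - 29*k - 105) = (k - 3)/(k^2 + 10*k + 21)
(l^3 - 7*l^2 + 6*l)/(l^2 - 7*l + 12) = l*(l^2 - 7*l + 6)/(l^2 - 7*l + 12)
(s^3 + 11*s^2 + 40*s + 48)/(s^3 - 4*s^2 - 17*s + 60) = (s^2 + 7*s + 12)/(s^2 - 8*s + 15)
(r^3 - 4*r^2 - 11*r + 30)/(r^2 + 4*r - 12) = (r^2 - 2*r - 15)/(r + 6)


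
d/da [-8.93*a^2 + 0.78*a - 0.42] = 0.78 - 17.86*a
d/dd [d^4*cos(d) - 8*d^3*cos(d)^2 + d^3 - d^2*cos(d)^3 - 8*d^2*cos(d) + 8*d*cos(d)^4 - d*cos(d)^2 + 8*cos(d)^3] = -d^4*sin(d) + 8*d^3*sin(2*d) + 4*d^3*cos(d) + 35*d^2*sin(d)/4 + 3*d^2*sin(3*d)/4 - 12*d^2*cos(2*d) - 9*d^2 - 7*d*sin(2*d) - 4*d*sin(4*d) - 35*d*cos(d)/2 - d*cos(3*d)/2 - 6*sin(d) - 6*sin(3*d) + 2*cos(2*d)^2 + 7*cos(2*d)/2 + 3/2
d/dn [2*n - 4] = 2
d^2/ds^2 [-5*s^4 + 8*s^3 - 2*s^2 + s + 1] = -60*s^2 + 48*s - 4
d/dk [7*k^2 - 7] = 14*k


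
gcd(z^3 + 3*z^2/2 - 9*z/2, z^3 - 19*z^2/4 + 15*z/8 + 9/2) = z - 3/2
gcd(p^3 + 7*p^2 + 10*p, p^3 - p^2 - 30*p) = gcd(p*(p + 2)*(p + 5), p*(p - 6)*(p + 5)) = p^2 + 5*p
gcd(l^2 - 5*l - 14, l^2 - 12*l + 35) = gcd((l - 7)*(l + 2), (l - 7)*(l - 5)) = l - 7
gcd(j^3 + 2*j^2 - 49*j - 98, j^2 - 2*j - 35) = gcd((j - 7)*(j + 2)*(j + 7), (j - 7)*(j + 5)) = j - 7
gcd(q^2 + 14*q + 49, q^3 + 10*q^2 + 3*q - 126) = q + 7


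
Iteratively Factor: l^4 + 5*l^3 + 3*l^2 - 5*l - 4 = (l + 4)*(l^3 + l^2 - l - 1) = (l - 1)*(l + 4)*(l^2 + 2*l + 1) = (l - 1)*(l + 1)*(l + 4)*(l + 1)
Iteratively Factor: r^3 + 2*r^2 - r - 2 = (r + 1)*(r^2 + r - 2) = (r - 1)*(r + 1)*(r + 2)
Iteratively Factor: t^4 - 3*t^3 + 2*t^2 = (t - 1)*(t^3 - 2*t^2) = t*(t - 1)*(t^2 - 2*t) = t^2*(t - 1)*(t - 2)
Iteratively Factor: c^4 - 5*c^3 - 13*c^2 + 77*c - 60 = (c - 1)*(c^3 - 4*c^2 - 17*c + 60) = (c - 1)*(c + 4)*(c^2 - 8*c + 15) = (c - 5)*(c - 1)*(c + 4)*(c - 3)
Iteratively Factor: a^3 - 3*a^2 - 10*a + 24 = (a + 3)*(a^2 - 6*a + 8) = (a - 4)*(a + 3)*(a - 2)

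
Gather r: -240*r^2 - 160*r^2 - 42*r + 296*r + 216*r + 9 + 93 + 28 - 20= -400*r^2 + 470*r + 110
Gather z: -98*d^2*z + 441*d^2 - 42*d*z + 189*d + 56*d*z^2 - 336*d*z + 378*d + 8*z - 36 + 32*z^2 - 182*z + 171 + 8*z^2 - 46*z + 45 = 441*d^2 + 567*d + z^2*(56*d + 40) + z*(-98*d^2 - 378*d - 220) + 180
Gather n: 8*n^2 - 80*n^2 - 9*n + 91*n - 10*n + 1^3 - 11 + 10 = -72*n^2 + 72*n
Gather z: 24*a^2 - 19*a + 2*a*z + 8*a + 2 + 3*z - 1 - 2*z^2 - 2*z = 24*a^2 - 11*a - 2*z^2 + z*(2*a + 1) + 1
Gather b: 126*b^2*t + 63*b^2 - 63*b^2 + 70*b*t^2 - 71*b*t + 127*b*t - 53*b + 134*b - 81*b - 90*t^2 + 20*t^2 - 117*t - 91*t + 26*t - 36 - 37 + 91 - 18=126*b^2*t + b*(70*t^2 + 56*t) - 70*t^2 - 182*t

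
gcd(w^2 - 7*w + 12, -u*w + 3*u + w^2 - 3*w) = w - 3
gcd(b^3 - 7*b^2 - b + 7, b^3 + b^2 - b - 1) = b^2 - 1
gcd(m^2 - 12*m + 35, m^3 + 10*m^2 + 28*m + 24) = 1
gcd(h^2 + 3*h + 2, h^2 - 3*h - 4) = h + 1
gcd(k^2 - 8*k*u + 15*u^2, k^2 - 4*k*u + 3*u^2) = -k + 3*u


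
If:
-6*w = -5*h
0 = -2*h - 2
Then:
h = -1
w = -5/6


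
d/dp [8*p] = 8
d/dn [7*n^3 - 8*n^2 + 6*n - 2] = 21*n^2 - 16*n + 6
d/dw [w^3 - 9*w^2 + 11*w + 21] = 3*w^2 - 18*w + 11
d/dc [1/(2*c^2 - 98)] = -c/(c^2 - 49)^2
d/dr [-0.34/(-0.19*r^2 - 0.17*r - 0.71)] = (-0.1292*r - 0.0578)/(0.19*r^2 + 0.17*r + 0.71)^2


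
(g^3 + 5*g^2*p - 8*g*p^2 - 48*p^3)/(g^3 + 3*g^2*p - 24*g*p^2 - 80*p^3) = (-g + 3*p)/(-g + 5*p)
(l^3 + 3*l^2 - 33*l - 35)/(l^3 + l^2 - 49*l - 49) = (l - 5)/(l - 7)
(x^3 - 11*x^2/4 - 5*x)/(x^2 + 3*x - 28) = x*(4*x + 5)/(4*(x + 7))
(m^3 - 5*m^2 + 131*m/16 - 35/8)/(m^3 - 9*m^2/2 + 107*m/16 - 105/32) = 2*(m - 2)/(2*m - 3)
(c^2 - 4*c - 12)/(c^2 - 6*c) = (c + 2)/c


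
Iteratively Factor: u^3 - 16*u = (u)*(u^2 - 16) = u*(u + 4)*(u - 4)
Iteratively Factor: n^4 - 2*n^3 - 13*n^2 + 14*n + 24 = (n - 4)*(n^3 + 2*n^2 - 5*n - 6) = (n - 4)*(n + 1)*(n^2 + n - 6) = (n - 4)*(n - 2)*(n + 1)*(n + 3)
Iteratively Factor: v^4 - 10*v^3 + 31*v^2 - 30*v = (v - 3)*(v^3 - 7*v^2 + 10*v) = v*(v - 3)*(v^2 - 7*v + 10) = v*(v - 5)*(v - 3)*(v - 2)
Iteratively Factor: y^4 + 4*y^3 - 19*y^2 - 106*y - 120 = (y + 3)*(y^3 + y^2 - 22*y - 40) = (y + 3)*(y + 4)*(y^2 - 3*y - 10) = (y + 2)*(y + 3)*(y + 4)*(y - 5)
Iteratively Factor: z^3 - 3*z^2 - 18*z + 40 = (z + 4)*(z^2 - 7*z + 10) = (z - 2)*(z + 4)*(z - 5)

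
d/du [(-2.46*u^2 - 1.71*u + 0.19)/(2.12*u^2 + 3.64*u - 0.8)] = (-5.3292*u^2 + 3.1304*u + 0.6764)/(4.4944*u^4 + 15.4336*u^3 + 9.8576*u^2 - 5.824*u + 0.64)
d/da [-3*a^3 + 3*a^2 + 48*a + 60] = -9*a^2 + 6*a + 48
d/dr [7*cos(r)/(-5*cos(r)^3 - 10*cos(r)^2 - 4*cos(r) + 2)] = 224*(-5*cos(r)^3 - 5*cos(r)^2 - 1)*sin(r)/(-40*sin(r)^2 + 31*cos(r) + 5*cos(3*r) + 32)^2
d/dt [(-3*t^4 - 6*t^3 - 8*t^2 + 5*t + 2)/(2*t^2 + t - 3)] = (-12*t^5 - 21*t^4 + 24*t^3 + 36*t^2 + 40*t - 17)/(4*t^4 + 4*t^3 - 11*t^2 - 6*t + 9)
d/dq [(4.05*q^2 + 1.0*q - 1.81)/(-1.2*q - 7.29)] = (-4.86*q^2 - 59.049*q - 9.462)/(1.44*q^2 + 17.496*q + 53.1441)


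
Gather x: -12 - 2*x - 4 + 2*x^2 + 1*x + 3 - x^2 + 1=x^2 - x - 12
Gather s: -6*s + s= -5*s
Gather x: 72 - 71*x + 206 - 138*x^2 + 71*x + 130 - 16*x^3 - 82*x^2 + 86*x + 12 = -16*x^3 - 220*x^2 + 86*x + 420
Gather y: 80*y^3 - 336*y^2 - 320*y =80*y^3 - 336*y^2 - 320*y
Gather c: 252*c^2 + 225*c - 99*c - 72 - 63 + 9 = 252*c^2 + 126*c - 126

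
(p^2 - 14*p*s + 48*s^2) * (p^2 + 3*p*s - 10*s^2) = p^4 - 11*p^3*s - 4*p^2*s^2 + 284*p*s^3 - 480*s^4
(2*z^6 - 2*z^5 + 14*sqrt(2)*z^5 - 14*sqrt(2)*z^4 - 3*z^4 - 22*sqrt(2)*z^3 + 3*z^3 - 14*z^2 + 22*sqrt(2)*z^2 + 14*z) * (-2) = -4*z^6 - 28*sqrt(2)*z^5 + 4*z^5 + 6*z^4 + 28*sqrt(2)*z^4 - 6*z^3 + 44*sqrt(2)*z^3 - 44*sqrt(2)*z^2 + 28*z^2 - 28*z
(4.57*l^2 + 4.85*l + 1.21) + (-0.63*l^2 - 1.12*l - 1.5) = 3.94*l^2 + 3.73*l - 0.29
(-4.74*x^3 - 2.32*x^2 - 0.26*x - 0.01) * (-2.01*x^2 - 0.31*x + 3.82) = 9.5274*x^5 + 6.1326*x^4 - 16.865*x^3 - 8.7617*x^2 - 0.9901*x - 0.0382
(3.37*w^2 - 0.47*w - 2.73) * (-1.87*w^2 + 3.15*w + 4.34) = -6.3019*w^4 + 11.4944*w^3 + 18.2504*w^2 - 10.6393*w - 11.8482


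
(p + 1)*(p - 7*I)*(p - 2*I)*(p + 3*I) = p^4 + p^3 - 6*I*p^3 + 13*p^2 - 6*I*p^2 + 13*p - 42*I*p - 42*I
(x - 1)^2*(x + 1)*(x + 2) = x^4 + x^3 - 3*x^2 - x + 2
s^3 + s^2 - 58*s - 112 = (s - 8)*(s + 2)*(s + 7)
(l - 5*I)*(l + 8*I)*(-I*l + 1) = -I*l^3 + 4*l^2 - 37*I*l + 40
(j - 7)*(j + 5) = j^2 - 2*j - 35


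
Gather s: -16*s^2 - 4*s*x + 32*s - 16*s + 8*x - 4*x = -16*s^2 + s*(16 - 4*x) + 4*x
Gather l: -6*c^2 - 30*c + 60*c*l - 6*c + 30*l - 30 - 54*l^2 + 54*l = -6*c^2 - 36*c - 54*l^2 + l*(60*c + 84) - 30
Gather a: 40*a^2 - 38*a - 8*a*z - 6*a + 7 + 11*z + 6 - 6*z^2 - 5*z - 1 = 40*a^2 + a*(-8*z - 44) - 6*z^2 + 6*z + 12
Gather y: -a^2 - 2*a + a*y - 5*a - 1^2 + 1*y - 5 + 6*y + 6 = -a^2 - 7*a + y*(a + 7)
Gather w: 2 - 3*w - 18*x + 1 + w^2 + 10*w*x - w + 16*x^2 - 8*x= w^2 + w*(10*x - 4) + 16*x^2 - 26*x + 3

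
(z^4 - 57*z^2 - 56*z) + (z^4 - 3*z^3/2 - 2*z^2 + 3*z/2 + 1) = 2*z^4 - 3*z^3/2 - 59*z^2 - 109*z/2 + 1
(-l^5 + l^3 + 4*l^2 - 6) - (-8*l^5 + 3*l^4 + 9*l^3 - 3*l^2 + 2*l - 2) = 7*l^5 - 3*l^4 - 8*l^3 + 7*l^2 - 2*l - 4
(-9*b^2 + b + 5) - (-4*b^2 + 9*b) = -5*b^2 - 8*b + 5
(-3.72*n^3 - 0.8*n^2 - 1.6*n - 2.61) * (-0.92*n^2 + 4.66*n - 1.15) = 3.4224*n^5 - 16.5992*n^4 + 2.022*n^3 - 4.1348*n^2 - 10.3226*n + 3.0015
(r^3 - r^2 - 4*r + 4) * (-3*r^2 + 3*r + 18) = -3*r^5 + 6*r^4 + 27*r^3 - 42*r^2 - 60*r + 72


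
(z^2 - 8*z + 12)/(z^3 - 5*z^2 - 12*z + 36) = 1/(z + 3)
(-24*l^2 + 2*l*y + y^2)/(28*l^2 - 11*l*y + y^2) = (6*l + y)/(-7*l + y)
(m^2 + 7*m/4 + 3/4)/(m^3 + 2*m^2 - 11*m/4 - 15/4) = (4*m + 3)/(4*m^2 + 4*m - 15)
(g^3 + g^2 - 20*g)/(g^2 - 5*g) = (g^2 + g - 20)/(g - 5)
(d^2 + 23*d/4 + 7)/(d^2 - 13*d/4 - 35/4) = (d + 4)/(d - 5)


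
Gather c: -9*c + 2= 2 - 9*c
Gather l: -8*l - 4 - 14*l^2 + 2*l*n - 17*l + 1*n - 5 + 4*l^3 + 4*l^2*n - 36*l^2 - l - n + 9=4*l^3 + l^2*(4*n - 50) + l*(2*n - 26)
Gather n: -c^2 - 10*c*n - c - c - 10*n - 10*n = -c^2 - 2*c + n*(-10*c - 20)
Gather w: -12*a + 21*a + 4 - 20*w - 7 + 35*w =9*a + 15*w - 3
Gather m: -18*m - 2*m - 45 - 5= -20*m - 50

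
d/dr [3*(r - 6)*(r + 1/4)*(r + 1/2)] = 9*r^2 - 63*r/2 - 105/8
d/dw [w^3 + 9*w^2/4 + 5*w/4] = 3*w^2 + 9*w/2 + 5/4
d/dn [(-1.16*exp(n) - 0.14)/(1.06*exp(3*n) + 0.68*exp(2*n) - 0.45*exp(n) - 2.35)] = (2.4592*exp(3*n) + 1.234*exp(2*n) + 0.1904*exp(n) + 2.663)*exp(n)/(1.1236*exp(6*n) + 1.4416*exp(5*n) - 0.4916*exp(4*n) - 5.594*exp(3*n) - 2.9935*exp(2*n) + 2.115*exp(n) + 5.5225)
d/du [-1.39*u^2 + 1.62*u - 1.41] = 1.62 - 2.78*u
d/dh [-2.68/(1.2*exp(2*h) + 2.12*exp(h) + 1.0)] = (6.432*exp(h) + 5.6816)*exp(h)/(1.2*exp(2*h) + 2.12*exp(h) + 1.0)^2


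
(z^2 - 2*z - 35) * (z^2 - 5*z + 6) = z^4 - 7*z^3 - 19*z^2 + 163*z - 210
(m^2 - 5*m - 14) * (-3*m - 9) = -3*m^3 + 6*m^2 + 87*m + 126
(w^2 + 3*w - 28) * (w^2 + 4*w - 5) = w^4 + 7*w^3 - 21*w^2 - 127*w + 140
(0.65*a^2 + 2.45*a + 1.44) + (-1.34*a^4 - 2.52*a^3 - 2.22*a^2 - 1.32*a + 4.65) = -1.34*a^4 - 2.52*a^3 - 1.57*a^2 + 1.13*a + 6.09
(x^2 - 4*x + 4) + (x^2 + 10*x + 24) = 2*x^2 + 6*x + 28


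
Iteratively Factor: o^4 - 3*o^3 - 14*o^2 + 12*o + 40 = (o - 5)*(o^3 + 2*o^2 - 4*o - 8) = (o - 5)*(o + 2)*(o^2 - 4) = (o - 5)*(o + 2)^2*(o - 2)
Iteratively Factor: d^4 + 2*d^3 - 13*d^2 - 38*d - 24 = (d + 3)*(d^3 - d^2 - 10*d - 8) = (d + 2)*(d + 3)*(d^2 - 3*d - 4) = (d + 1)*(d + 2)*(d + 3)*(d - 4)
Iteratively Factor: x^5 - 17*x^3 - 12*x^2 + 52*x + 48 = (x - 2)*(x^4 + 2*x^3 - 13*x^2 - 38*x - 24) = (x - 2)*(x + 2)*(x^3 - 13*x - 12) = (x - 2)*(x + 2)*(x + 3)*(x^2 - 3*x - 4) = (x - 4)*(x - 2)*(x + 2)*(x + 3)*(x + 1)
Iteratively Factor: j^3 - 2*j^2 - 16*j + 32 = (j - 4)*(j^2 + 2*j - 8) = (j - 4)*(j - 2)*(j + 4)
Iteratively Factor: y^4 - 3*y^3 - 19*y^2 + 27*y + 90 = (y + 3)*(y^3 - 6*y^2 - y + 30) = (y + 2)*(y + 3)*(y^2 - 8*y + 15) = (y - 3)*(y + 2)*(y + 3)*(y - 5)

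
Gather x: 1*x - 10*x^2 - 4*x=-10*x^2 - 3*x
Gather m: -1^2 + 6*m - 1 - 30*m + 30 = 28 - 24*m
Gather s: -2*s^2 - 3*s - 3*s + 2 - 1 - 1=-2*s^2 - 6*s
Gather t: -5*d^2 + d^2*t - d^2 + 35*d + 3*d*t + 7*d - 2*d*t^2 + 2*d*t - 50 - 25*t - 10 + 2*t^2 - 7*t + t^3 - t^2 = -6*d^2 + 42*d + t^3 + t^2*(1 - 2*d) + t*(d^2 + 5*d - 32) - 60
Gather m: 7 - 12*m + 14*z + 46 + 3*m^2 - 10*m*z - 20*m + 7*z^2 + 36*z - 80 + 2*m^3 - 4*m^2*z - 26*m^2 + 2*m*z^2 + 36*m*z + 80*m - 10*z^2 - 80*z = 2*m^3 + m^2*(-4*z - 23) + m*(2*z^2 + 26*z + 48) - 3*z^2 - 30*z - 27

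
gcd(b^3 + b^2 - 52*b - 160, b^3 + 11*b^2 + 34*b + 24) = b + 4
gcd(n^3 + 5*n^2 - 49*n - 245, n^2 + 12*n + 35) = n^2 + 12*n + 35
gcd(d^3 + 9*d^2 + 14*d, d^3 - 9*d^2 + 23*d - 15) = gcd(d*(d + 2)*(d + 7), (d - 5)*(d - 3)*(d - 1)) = 1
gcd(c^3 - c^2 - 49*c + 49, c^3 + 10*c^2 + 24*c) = 1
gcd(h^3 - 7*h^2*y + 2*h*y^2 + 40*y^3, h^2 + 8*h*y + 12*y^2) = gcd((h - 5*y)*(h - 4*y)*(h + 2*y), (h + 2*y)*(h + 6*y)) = h + 2*y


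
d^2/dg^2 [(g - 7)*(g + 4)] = 2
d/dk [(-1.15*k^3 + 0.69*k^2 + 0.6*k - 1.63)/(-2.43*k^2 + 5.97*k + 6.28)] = (2.7945*k^4 - 13.731*k^3 - 16.0887*k^2 + 0.7446*k + 13.4991)/(5.9049*k^4 - 29.0142*k^3 + 5.12009999999999*k^2 + 74.9832*k + 39.4384)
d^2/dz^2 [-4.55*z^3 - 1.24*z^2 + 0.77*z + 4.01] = -27.3*z - 2.48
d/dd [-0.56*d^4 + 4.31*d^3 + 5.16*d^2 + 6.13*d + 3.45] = -2.24*d^3 + 12.93*d^2 + 10.32*d + 6.13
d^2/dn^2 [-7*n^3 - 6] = -42*n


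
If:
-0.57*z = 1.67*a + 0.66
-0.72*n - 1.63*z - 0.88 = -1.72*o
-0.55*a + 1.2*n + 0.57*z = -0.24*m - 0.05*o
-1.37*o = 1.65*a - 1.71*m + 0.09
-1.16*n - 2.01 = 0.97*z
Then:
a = 3.38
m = -2.15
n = 7.53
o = -6.83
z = -11.07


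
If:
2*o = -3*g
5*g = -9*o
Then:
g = 0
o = 0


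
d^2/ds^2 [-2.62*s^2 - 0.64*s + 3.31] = -5.24000000000000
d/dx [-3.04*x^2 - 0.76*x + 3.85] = -6.08*x - 0.76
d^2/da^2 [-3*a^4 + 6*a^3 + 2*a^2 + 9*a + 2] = -36*a^2 + 36*a + 4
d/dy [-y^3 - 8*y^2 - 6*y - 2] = -3*y^2 - 16*y - 6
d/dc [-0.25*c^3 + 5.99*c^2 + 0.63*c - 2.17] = -0.75*c^2 + 11.98*c + 0.63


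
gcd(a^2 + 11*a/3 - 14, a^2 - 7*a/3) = a - 7/3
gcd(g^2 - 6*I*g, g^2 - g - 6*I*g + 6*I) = g - 6*I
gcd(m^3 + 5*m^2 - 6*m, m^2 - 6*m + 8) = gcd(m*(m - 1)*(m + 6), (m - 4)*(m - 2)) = 1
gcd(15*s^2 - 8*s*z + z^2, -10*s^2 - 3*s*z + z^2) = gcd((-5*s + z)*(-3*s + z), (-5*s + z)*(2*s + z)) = -5*s + z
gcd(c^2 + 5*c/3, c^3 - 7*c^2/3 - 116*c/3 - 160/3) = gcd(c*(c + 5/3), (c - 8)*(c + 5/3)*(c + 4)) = c + 5/3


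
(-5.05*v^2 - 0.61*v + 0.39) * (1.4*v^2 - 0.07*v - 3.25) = -7.07*v^4 - 0.5005*v^3 + 17.0012*v^2 + 1.9552*v - 1.2675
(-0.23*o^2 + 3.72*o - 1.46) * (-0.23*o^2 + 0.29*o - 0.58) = 0.0529*o^4 - 0.9223*o^3 + 1.548*o^2 - 2.581*o + 0.8468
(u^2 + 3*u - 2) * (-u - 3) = -u^3 - 6*u^2 - 7*u + 6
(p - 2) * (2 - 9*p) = -9*p^2 + 20*p - 4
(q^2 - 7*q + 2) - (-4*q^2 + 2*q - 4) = 5*q^2 - 9*q + 6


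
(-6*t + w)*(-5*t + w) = 30*t^2 - 11*t*w + w^2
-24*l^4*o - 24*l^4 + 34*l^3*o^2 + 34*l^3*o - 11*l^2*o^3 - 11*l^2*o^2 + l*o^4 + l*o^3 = (-6*l + o)*(-4*l + o)*(-l + o)*(l*o + l)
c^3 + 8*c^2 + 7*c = c*(c + 1)*(c + 7)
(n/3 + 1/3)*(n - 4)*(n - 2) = n^3/3 - 5*n^2/3 + 2*n/3 + 8/3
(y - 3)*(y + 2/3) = y^2 - 7*y/3 - 2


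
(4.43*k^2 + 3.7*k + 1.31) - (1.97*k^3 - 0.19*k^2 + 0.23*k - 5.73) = -1.97*k^3 + 4.62*k^2 + 3.47*k + 7.04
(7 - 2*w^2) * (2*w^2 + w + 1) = -4*w^4 - 2*w^3 + 12*w^2 + 7*w + 7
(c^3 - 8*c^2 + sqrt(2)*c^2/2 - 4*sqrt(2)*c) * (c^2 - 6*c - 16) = c^5 - 14*c^4 + sqrt(2)*c^4/2 - 7*sqrt(2)*c^3 + 32*c^3 + 16*sqrt(2)*c^2 + 128*c^2 + 64*sqrt(2)*c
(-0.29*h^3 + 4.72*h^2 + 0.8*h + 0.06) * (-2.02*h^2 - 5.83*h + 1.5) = 0.5858*h^5 - 7.8437*h^4 - 29.5686*h^3 + 2.2948*h^2 + 0.8502*h + 0.09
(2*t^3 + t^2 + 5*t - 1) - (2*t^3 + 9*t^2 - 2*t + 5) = -8*t^2 + 7*t - 6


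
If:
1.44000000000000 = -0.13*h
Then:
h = -11.08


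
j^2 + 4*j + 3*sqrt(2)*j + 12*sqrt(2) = (j + 4)*(j + 3*sqrt(2))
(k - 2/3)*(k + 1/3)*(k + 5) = k^3 + 14*k^2/3 - 17*k/9 - 10/9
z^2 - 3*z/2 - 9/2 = (z - 3)*(z + 3/2)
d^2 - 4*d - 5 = (d - 5)*(d + 1)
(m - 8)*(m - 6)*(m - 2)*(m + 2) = m^4 - 14*m^3 + 44*m^2 + 56*m - 192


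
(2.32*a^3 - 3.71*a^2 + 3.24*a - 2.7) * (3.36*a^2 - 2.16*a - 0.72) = 7.7952*a^5 - 17.4768*a^4 + 17.2296*a^3 - 13.3992*a^2 + 3.4992*a + 1.944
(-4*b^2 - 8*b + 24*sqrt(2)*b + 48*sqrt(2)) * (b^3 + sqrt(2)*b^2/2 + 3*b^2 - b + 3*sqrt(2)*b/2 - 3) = -4*b^5 - 20*b^4 + 22*sqrt(2)*b^4 + 4*b^3 + 110*sqrt(2)*b^3 + 140*b^2 + 108*sqrt(2)*b^2 - 120*sqrt(2)*b + 168*b - 144*sqrt(2)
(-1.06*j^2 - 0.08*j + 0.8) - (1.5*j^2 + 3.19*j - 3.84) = -2.56*j^2 - 3.27*j + 4.64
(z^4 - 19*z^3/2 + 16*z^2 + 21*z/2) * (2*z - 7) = 2*z^5 - 26*z^4 + 197*z^3/2 - 91*z^2 - 147*z/2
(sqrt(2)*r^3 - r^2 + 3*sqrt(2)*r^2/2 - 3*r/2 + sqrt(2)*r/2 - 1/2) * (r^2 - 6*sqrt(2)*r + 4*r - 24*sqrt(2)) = sqrt(2)*r^5 - 13*r^4 + 11*sqrt(2)*r^4/2 - 143*r^3/2 + 25*sqrt(2)*r^3/2 - 169*r^2/2 + 35*sqrt(2)*r^2 - 26*r + 39*sqrt(2)*r + 12*sqrt(2)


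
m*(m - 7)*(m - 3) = m^3 - 10*m^2 + 21*m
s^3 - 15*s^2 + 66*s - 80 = (s - 8)*(s - 5)*(s - 2)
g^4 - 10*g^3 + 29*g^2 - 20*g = g*(g - 5)*(g - 4)*(g - 1)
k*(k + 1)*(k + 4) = k^3 + 5*k^2 + 4*k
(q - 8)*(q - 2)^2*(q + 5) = q^4 - 7*q^3 - 24*q^2 + 148*q - 160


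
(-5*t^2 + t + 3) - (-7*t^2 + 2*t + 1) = 2*t^2 - t + 2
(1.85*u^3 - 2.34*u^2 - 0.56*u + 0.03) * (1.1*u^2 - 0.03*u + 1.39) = 2.035*u^5 - 2.6295*u^4 + 2.0257*u^3 - 3.2028*u^2 - 0.7793*u + 0.0417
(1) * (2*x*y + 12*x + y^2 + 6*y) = 2*x*y + 12*x + y^2 + 6*y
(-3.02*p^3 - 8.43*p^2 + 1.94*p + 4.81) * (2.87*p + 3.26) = -8.6674*p^4 - 34.0393*p^3 - 21.914*p^2 + 20.1291*p + 15.6806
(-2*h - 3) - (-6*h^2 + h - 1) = 6*h^2 - 3*h - 2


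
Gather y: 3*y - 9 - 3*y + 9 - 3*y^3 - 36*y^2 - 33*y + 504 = -3*y^3 - 36*y^2 - 33*y + 504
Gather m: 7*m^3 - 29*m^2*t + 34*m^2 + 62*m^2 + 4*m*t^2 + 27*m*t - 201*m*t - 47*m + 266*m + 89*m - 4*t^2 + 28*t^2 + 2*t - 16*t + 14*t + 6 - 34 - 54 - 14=7*m^3 + m^2*(96 - 29*t) + m*(4*t^2 - 174*t + 308) + 24*t^2 - 96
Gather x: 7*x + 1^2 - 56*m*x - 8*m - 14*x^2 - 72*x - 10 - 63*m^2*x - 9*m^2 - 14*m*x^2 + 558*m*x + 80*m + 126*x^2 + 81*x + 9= -9*m^2 + 72*m + x^2*(112 - 14*m) + x*(-63*m^2 + 502*m + 16)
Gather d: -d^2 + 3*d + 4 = -d^2 + 3*d + 4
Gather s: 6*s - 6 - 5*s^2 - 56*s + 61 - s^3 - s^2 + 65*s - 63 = -s^3 - 6*s^2 + 15*s - 8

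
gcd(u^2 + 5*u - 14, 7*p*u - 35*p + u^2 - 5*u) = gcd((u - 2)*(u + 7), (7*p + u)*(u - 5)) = 1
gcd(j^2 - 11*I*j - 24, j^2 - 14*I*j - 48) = j - 8*I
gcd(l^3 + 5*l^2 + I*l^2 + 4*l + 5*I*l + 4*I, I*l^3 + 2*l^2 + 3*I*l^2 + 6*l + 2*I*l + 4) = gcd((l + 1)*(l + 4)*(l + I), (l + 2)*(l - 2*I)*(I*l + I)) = l + 1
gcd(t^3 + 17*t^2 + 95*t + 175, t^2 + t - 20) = t + 5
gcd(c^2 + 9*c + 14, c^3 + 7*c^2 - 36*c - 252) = c + 7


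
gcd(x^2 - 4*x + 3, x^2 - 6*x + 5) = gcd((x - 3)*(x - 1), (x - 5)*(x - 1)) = x - 1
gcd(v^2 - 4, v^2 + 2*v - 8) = v - 2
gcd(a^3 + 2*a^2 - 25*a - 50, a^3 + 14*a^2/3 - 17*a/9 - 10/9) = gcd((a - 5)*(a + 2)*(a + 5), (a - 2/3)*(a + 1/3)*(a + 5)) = a + 5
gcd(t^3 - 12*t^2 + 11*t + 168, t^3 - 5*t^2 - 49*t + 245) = t - 7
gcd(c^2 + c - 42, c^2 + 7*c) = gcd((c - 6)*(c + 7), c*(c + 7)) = c + 7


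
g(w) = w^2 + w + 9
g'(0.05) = 1.10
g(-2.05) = 11.15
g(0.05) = 9.05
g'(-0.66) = -0.32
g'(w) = 2*w + 1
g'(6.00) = 13.00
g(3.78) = 27.07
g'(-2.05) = -3.10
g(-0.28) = 8.80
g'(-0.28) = 0.44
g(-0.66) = 8.78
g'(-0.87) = -0.74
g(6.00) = 51.00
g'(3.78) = 8.56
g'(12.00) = 25.00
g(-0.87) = 8.89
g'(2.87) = 6.74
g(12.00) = 165.00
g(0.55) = 9.85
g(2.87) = 20.11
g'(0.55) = 2.10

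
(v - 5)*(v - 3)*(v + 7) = v^3 - v^2 - 41*v + 105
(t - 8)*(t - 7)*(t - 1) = t^3 - 16*t^2 + 71*t - 56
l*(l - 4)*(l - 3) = l^3 - 7*l^2 + 12*l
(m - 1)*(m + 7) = m^2 + 6*m - 7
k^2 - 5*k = k*(k - 5)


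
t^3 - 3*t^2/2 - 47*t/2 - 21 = (t - 6)*(t + 1)*(t + 7/2)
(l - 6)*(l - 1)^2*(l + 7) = l^4 - l^3 - 43*l^2 + 85*l - 42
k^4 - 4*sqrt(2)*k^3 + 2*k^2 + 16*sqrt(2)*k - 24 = (k - 2)*(k + 2)*(k - 3*sqrt(2))*(k - sqrt(2))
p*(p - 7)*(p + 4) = p^3 - 3*p^2 - 28*p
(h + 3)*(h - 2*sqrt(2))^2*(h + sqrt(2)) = h^4 - 3*sqrt(2)*h^3 + 3*h^3 - 9*sqrt(2)*h^2 + 8*sqrt(2)*h + 24*sqrt(2)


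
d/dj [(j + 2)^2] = 2*j + 4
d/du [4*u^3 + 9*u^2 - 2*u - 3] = 12*u^2 + 18*u - 2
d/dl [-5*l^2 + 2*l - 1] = 2 - 10*l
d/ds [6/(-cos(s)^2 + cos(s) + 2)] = 6*(1 - 2*cos(s))*sin(s)/(sin(s)^2 + cos(s) + 1)^2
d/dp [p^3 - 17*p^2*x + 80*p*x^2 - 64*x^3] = 3*p^2 - 34*p*x + 80*x^2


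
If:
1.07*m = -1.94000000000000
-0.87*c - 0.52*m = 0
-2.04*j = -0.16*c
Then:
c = 1.08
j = 0.08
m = -1.81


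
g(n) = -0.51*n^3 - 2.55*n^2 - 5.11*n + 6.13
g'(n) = -1.53*n^2 - 5.1*n - 5.11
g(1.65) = -11.53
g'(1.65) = -17.69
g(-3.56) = 15.01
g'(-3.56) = -6.34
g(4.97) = -144.86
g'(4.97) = -68.25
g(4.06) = -90.78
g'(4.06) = -51.04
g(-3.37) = 13.91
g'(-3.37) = -5.30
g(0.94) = -1.35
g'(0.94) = -11.26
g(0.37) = 3.86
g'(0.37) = -7.21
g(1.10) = -3.26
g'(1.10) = -12.57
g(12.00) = -1303.67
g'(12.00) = -286.63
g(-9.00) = 217.36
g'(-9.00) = -83.14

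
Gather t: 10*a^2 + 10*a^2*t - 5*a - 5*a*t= 10*a^2 - 5*a + t*(10*a^2 - 5*a)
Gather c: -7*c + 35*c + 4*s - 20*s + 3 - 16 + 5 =28*c - 16*s - 8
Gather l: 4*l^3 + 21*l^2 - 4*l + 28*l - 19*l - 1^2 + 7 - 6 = 4*l^3 + 21*l^2 + 5*l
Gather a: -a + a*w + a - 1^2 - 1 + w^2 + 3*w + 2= a*w + w^2 + 3*w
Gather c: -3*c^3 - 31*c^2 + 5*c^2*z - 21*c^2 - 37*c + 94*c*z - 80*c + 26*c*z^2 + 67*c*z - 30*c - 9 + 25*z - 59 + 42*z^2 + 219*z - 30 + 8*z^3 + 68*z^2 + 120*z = -3*c^3 + c^2*(5*z - 52) + c*(26*z^2 + 161*z - 147) + 8*z^3 + 110*z^2 + 364*z - 98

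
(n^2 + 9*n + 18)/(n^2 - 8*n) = (n^2 + 9*n + 18)/(n*(n - 8))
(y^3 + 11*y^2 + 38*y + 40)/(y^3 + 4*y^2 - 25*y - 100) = (y + 2)/(y - 5)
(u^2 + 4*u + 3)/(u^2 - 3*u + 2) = (u^2 + 4*u + 3)/(u^2 - 3*u + 2)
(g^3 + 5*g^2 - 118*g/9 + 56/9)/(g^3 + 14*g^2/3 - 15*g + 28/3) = (g - 2/3)/(g - 1)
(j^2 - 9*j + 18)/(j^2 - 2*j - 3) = (j - 6)/(j + 1)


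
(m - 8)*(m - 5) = m^2 - 13*m + 40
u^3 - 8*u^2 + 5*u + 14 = (u - 7)*(u - 2)*(u + 1)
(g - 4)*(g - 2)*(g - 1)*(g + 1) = g^4 - 6*g^3 + 7*g^2 + 6*g - 8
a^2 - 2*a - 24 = (a - 6)*(a + 4)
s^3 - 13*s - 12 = (s - 4)*(s + 1)*(s + 3)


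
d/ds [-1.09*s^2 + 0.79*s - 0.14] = 0.79 - 2.18*s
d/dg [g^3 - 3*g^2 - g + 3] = 3*g^2 - 6*g - 1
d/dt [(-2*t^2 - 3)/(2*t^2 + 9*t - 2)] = (-18*t^2 + 20*t + 27)/(4*t^4 + 36*t^3 + 73*t^2 - 36*t + 4)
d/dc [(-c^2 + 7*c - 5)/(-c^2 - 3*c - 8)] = (10*c^2 + 6*c - 71)/(c^4 + 6*c^3 + 25*c^2 + 48*c + 64)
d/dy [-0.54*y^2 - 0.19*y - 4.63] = -1.08*y - 0.19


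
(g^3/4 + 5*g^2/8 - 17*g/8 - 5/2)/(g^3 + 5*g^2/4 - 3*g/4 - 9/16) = 2*(2*g^3 + 5*g^2 - 17*g - 20)/(16*g^3 + 20*g^2 - 12*g - 9)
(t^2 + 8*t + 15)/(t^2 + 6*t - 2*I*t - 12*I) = (t^2 + 8*t + 15)/(t^2 + 2*t*(3 - I) - 12*I)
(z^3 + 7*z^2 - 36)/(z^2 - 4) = (z^2 + 9*z + 18)/(z + 2)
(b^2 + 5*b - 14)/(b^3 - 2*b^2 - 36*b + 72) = (b + 7)/(b^2 - 36)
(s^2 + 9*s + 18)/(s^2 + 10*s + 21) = (s + 6)/(s + 7)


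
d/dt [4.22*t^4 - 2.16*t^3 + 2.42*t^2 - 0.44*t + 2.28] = 16.88*t^3 - 6.48*t^2 + 4.84*t - 0.44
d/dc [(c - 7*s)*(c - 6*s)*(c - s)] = 3*c^2 - 28*c*s + 55*s^2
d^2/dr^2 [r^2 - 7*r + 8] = 2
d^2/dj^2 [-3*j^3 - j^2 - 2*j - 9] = -18*j - 2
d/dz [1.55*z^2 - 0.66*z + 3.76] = 3.1*z - 0.66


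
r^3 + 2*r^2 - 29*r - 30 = (r - 5)*(r + 1)*(r + 6)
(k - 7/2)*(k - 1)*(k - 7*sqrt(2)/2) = k^3 - 7*sqrt(2)*k^2/2 - 9*k^2/2 + 7*k/2 + 63*sqrt(2)*k/4 - 49*sqrt(2)/4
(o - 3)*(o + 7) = o^2 + 4*o - 21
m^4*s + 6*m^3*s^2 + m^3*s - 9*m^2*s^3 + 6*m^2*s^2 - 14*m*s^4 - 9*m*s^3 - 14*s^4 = (m - 2*s)*(m + s)*(m + 7*s)*(m*s + s)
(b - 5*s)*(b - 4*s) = b^2 - 9*b*s + 20*s^2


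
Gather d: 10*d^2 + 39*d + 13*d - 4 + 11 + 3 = 10*d^2 + 52*d + 10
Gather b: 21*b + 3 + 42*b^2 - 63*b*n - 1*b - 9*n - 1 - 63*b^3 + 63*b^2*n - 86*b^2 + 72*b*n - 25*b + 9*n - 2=-63*b^3 + b^2*(63*n - 44) + b*(9*n - 5)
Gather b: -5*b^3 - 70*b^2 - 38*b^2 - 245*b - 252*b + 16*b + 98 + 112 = -5*b^3 - 108*b^2 - 481*b + 210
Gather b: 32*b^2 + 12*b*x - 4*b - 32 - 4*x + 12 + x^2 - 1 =32*b^2 + b*(12*x - 4) + x^2 - 4*x - 21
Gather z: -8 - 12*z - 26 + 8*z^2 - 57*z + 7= 8*z^2 - 69*z - 27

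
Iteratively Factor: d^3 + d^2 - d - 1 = (d + 1)*(d^2 - 1) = (d - 1)*(d + 1)*(d + 1)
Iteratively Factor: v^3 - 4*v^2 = (v)*(v^2 - 4*v) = v*(v - 4)*(v)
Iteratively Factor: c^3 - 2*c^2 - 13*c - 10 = (c - 5)*(c^2 + 3*c + 2) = (c - 5)*(c + 2)*(c + 1)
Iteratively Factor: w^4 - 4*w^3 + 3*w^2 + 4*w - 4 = (w - 1)*(w^3 - 3*w^2 + 4) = (w - 2)*(w - 1)*(w^2 - w - 2) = (w - 2)^2*(w - 1)*(w + 1)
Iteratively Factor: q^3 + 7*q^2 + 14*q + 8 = (q + 2)*(q^2 + 5*q + 4) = (q + 2)*(q + 4)*(q + 1)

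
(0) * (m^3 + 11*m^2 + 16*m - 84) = 0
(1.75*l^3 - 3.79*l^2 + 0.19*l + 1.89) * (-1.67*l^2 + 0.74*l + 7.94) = -2.9225*l^5 + 7.6243*l^4 + 10.7731*l^3 - 33.1083*l^2 + 2.9072*l + 15.0066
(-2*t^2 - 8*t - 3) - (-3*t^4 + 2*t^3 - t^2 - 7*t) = 3*t^4 - 2*t^3 - t^2 - t - 3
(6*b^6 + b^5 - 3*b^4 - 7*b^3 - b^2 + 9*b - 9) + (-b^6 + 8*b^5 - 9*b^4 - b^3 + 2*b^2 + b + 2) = 5*b^6 + 9*b^5 - 12*b^4 - 8*b^3 + b^2 + 10*b - 7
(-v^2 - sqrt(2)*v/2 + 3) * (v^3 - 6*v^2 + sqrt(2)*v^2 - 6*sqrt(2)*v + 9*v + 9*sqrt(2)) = -v^5 - 3*sqrt(2)*v^4/2 + 6*v^4 - 7*v^3 + 9*sqrt(2)*v^3 - 21*sqrt(2)*v^2/2 - 12*v^2 - 18*sqrt(2)*v + 18*v + 27*sqrt(2)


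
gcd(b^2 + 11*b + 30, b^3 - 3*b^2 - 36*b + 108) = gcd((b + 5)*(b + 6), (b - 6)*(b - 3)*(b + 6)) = b + 6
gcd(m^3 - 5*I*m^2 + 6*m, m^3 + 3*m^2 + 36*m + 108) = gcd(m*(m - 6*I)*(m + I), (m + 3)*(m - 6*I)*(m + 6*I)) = m - 6*I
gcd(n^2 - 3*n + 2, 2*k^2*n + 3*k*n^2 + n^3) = 1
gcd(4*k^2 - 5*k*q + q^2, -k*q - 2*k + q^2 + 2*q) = -k + q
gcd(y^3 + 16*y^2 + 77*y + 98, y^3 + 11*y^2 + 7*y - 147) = y^2 + 14*y + 49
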